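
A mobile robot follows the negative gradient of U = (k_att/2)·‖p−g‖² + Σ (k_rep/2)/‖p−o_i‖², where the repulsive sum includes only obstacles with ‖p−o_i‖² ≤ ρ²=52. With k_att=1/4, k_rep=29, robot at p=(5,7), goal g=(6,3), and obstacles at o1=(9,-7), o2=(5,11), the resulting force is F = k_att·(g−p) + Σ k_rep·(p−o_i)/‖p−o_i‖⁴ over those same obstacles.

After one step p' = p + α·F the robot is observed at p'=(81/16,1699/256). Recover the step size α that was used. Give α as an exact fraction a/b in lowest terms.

F_att = 1/4·(g−p) = 1/4·(1,-4) = (0.2500,-1.0000)
o1: d²=212 > ρ²=52 → inactive
o2: d²=16 ≤ ρ²=52; F_rep = 29·(0,-4)/16² = (0.0000,-0.4531)
F = F_att + ΣF_rep = (0.2500,-1.4531)
Δp = p'−p = (0.0625,-0.3633); α = Δx/Fx = (1/16) / (1/4) = 1/4
check: Δy/Fy = (-93/256) / (-93/64) = 1/4 ✓

α = 1/4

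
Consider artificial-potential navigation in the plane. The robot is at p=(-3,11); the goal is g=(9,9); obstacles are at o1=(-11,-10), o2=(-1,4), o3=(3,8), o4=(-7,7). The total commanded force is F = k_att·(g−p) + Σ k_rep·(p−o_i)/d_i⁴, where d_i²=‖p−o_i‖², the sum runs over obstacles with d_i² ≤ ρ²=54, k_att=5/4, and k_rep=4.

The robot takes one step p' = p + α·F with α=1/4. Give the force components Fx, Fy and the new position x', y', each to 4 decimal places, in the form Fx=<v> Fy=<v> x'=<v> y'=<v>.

F_att = 5/4·(g−p) = 5/4·(12,-2) = (15.0000,-2.5000)
o1: d²=505 > ρ²=54 → inactive
o2: d²=53 ≤ ρ²=54; F_rep = 4·(-2,7)/53² = (-0.0028,0.0100)
o3: d²=45 ≤ ρ²=54; F_rep = 4·(-6,3)/45² = (-0.0119,0.0059)
o4: d²=32 ≤ ρ²=54; F_rep = 4·(4,4)/32² = (0.0156,0.0156)
F = F_att + ΣF_rep = (15.0009,-2.4685)
p' = p + 1/4·F = (0.7502,10.3829)

Fx=15.0009 Fy=-2.4685 x'=0.7502 y'=10.3829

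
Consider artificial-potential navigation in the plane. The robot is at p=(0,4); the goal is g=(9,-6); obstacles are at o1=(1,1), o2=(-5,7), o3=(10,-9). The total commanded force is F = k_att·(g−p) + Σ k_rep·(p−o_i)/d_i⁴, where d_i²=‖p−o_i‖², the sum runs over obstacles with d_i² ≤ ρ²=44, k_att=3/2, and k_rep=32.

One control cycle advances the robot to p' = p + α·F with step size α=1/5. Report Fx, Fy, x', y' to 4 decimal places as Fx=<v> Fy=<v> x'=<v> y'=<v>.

F_att = 3/2·(g−p) = 3/2·(9,-10) = (13.5000,-15.0000)
o1: d²=10 ≤ ρ²=44; F_rep = 32·(-1,3)/10² = (-0.3200,0.9600)
o2: d²=34 ≤ ρ²=44; F_rep = 32·(5,-3)/34² = (0.1384,-0.0830)
o3: d²=269 > ρ²=44 → inactive
F = F_att + ΣF_rep = (13.3184,-14.1230)
p' = p + 1/5·F = (2.6637,1.1754)

Fx=13.3184 Fy=-14.1230 x'=2.6637 y'=1.1754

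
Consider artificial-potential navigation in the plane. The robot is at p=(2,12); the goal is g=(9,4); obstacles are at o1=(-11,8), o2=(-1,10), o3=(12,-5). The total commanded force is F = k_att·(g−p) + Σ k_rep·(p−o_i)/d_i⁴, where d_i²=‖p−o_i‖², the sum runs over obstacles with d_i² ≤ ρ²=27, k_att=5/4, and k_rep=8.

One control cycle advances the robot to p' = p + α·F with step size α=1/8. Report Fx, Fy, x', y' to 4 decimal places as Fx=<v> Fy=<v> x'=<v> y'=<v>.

F_att = 5/4·(g−p) = 5/4·(7,-8) = (8.7500,-10.0000)
o1: d²=185 > ρ²=27 → inactive
o2: d²=13 ≤ ρ²=27; F_rep = 8·(3,2)/13² = (0.1420,0.0947)
o3: d²=389 > ρ²=27 → inactive
F = F_att + ΣF_rep = (8.8920,-9.9053)
p' = p + 1/8·F = (3.1115,10.7618)

Fx=8.8920 Fy=-9.9053 x'=3.1115 y'=10.7618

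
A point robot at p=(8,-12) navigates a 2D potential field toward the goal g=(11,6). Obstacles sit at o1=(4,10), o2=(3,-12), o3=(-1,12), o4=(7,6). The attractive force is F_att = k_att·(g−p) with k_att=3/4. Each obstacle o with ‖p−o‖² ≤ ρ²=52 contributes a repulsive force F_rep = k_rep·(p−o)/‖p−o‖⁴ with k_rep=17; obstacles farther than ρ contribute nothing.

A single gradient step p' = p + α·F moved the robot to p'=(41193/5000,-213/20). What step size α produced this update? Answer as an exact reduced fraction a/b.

F_att = 3/4·(g−p) = 3/4·(3,18) = (2.2500,13.5000)
o1: d²=500 > ρ²=52 → inactive
o2: d²=25 ≤ ρ²=52; F_rep = 17·(5,0)/25² = (0.1360,0.0000)
o3: d²=657 > ρ²=52 → inactive
o4: d²=325 > ρ²=52 → inactive
F = F_att + ΣF_rep = (2.3860,13.5000)
Δp = p'−p = (0.2386,1.3500); α = Δx/Fx = (1193/5000) / (1193/500) = 1/10
check: Δy/Fy = (27/20) / (27/2) = 1/10 ✓

α = 1/10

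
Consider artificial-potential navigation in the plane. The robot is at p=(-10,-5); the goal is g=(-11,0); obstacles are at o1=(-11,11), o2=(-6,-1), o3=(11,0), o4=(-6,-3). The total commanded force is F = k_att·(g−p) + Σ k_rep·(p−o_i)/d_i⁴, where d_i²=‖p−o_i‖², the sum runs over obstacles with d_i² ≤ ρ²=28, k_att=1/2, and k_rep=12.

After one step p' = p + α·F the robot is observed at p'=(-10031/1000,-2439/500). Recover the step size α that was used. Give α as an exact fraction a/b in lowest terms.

α = 1/20

F_att = 1/2·(g−p) = 1/2·(-1,5) = (-0.5000,2.5000)
o1: d²=257 > ρ²=28 → inactive
o2: d²=32 > ρ²=28 → inactive
o3: d²=466 > ρ²=28 → inactive
o4: d²=20 ≤ ρ²=28; F_rep = 12·(-4,-2)/20² = (-0.1200,-0.0600)
F = F_att + ΣF_rep = (-0.6200,2.4400)
Δp = p'−p = (-0.0310,0.1220); α = Δx/Fx = (-31/1000) / (-31/50) = 1/20
check: Δy/Fy = (61/500) / (61/25) = 1/20 ✓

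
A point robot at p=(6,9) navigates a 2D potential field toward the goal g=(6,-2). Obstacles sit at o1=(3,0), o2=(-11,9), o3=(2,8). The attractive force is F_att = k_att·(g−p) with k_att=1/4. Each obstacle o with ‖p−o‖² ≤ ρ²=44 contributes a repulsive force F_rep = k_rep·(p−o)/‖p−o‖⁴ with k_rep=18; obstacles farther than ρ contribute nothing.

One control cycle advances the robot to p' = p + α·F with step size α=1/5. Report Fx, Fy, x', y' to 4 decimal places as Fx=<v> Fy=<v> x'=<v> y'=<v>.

F_att = 1/4·(g−p) = 1/4·(0,-11) = (0.0000,-2.7500)
o1: d²=90 > ρ²=44 → inactive
o2: d²=289 > ρ²=44 → inactive
o3: d²=17 ≤ ρ²=44; F_rep = 18·(4,1)/17² = (0.2491,0.0623)
F = F_att + ΣF_rep = (0.2491,-2.6877)
p' = p + 1/5·F = (6.0498,8.4625)

Fx=0.2491 Fy=-2.6877 x'=6.0498 y'=8.4625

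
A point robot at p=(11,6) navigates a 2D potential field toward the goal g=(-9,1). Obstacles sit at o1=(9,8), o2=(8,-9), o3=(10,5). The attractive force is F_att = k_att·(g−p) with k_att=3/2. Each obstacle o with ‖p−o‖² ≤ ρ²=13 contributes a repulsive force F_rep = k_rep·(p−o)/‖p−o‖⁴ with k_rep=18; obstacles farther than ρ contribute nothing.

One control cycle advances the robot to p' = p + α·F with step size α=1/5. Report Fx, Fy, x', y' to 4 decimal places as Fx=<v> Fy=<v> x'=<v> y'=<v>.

Fx=-24.9375 Fy=-3.5625 x'=6.0125 y'=5.2875

F_att = 3/2·(g−p) = 3/2·(-20,-5) = (-30.0000,-7.5000)
o1: d²=8 ≤ ρ²=13; F_rep = 18·(2,-2)/8² = (0.5625,-0.5625)
o2: d²=234 > ρ²=13 → inactive
o3: d²=2 ≤ ρ²=13; F_rep = 18·(1,1)/2² = (4.5000,4.5000)
F = F_att + ΣF_rep = (-24.9375,-3.5625)
p' = p + 1/5·F = (6.0125,5.2875)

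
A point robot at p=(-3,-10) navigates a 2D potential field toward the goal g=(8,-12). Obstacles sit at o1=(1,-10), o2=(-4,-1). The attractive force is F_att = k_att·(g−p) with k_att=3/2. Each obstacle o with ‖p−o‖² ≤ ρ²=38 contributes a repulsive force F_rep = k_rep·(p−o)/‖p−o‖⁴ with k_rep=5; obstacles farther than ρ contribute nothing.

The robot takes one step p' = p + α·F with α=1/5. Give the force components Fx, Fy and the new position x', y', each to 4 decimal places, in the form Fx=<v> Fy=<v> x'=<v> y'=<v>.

Fx=16.4219 Fy=-3.0000 x'=0.2844 y'=-10.6000

F_att = 3/2·(g−p) = 3/2·(11,-2) = (16.5000,-3.0000)
o1: d²=16 ≤ ρ²=38; F_rep = 5·(-4,0)/16² = (-0.0781,0.0000)
o2: d²=82 > ρ²=38 → inactive
F = F_att + ΣF_rep = (16.4219,-3.0000)
p' = p + 1/5·F = (0.2844,-10.6000)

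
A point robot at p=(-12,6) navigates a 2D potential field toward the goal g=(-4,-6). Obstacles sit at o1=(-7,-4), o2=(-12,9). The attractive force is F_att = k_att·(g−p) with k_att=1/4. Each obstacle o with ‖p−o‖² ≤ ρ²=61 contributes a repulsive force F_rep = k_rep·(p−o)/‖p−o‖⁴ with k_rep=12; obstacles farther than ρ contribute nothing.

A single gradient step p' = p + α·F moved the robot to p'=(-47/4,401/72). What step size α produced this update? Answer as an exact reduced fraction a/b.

F_att = 1/4·(g−p) = 1/4·(8,-12) = (2.0000,-3.0000)
o1: d²=125 > ρ²=61 → inactive
o2: d²=9 ≤ ρ²=61; F_rep = 12·(0,-3)/9² = (0.0000,-0.4444)
F = F_att + ΣF_rep = (2.0000,-3.4444)
Δp = p'−p = (0.2500,-0.4306); α = Δx/Fx = (1/4) / (2) = 1/8
check: Δy/Fy = (-31/72) / (-31/9) = 1/8 ✓

α = 1/8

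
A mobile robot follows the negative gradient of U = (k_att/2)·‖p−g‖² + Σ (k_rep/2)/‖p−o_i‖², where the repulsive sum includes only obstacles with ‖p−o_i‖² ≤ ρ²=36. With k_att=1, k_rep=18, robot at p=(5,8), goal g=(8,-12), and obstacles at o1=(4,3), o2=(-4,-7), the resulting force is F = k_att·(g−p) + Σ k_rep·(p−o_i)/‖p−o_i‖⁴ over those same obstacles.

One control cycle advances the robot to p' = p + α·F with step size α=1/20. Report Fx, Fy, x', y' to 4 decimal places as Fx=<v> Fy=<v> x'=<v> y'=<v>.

Fx=3.0266 Fy=-19.8669 x'=5.1513 y'=7.0067

F_att = 1·(g−p) = 1·(3,-20) = (3.0000,-20.0000)
o1: d²=26 ≤ ρ²=36; F_rep = 18·(1,5)/26² = (0.0266,0.1331)
o2: d²=306 > ρ²=36 → inactive
F = F_att + ΣF_rep = (3.0266,-19.8669)
p' = p + 1/20·F = (5.1513,7.0067)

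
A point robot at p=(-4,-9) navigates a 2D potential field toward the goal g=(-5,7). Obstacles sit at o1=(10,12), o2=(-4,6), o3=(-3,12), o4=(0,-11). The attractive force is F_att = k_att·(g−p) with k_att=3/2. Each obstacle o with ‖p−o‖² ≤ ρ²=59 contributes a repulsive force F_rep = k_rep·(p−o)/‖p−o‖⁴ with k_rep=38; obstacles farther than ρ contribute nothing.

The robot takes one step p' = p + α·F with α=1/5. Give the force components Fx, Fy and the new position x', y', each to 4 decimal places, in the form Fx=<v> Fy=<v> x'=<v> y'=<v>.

F_att = 3/2·(g−p) = 3/2·(-1,16) = (-1.5000,24.0000)
o1: d²=637 > ρ²=59 → inactive
o2: d²=225 > ρ²=59 → inactive
o3: d²=442 > ρ²=59 → inactive
o4: d²=20 ≤ ρ²=59; F_rep = 38·(-4,2)/20² = (-0.3800,0.1900)
F = F_att + ΣF_rep = (-1.8800,24.1900)
p' = p + 1/5·F = (-4.3760,-4.1620)

Fx=-1.8800 Fy=24.1900 x'=-4.3760 y'=-4.1620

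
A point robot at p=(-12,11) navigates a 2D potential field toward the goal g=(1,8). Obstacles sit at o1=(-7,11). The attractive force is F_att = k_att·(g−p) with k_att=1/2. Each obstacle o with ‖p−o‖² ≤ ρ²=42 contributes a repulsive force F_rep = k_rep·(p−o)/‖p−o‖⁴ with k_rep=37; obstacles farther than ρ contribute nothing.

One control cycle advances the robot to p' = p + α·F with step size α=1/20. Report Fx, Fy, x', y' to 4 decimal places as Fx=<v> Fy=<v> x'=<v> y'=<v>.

F_att = 1/2·(g−p) = 1/2·(13,-3) = (6.5000,-1.5000)
o1: d²=25 ≤ ρ²=42; F_rep = 37·(-5,0)/25² = (-0.2960,0.0000)
F = F_att + ΣF_rep = (6.2040,-1.5000)
p' = p + 1/20·F = (-11.6898,10.9250)

Fx=6.2040 Fy=-1.5000 x'=-11.6898 y'=10.9250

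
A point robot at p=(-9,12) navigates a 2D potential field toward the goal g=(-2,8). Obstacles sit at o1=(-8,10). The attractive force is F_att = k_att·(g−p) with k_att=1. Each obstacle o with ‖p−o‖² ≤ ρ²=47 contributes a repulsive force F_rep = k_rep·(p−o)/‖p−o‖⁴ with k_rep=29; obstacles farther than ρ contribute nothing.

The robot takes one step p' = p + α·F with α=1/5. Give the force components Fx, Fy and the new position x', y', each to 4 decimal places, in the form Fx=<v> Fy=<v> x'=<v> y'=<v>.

F_att = 1·(g−p) = 1·(7,-4) = (7.0000,-4.0000)
o1: d²=5 ≤ ρ²=47; F_rep = 29·(-1,2)/5² = (-1.1600,2.3200)
F = F_att + ΣF_rep = (5.8400,-1.6800)
p' = p + 1/5·F = (-7.8320,11.6640)

Fx=5.8400 Fy=-1.6800 x'=-7.8320 y'=11.6640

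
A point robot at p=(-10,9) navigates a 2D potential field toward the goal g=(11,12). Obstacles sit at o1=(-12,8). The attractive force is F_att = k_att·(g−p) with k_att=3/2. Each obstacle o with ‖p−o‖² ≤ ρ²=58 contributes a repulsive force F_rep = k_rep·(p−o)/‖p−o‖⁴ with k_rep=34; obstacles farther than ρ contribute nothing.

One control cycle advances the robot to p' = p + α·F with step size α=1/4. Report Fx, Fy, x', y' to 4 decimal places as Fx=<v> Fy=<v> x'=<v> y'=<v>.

F_att = 3/2·(g−p) = 3/2·(21,3) = (31.5000,4.5000)
o1: d²=5 ≤ ρ²=58; F_rep = 34·(2,1)/5² = (2.7200,1.3600)
F = F_att + ΣF_rep = (34.2200,5.8600)
p' = p + 1/4·F = (-1.4450,10.4650)

Fx=34.2200 Fy=5.8600 x'=-1.4450 y'=10.4650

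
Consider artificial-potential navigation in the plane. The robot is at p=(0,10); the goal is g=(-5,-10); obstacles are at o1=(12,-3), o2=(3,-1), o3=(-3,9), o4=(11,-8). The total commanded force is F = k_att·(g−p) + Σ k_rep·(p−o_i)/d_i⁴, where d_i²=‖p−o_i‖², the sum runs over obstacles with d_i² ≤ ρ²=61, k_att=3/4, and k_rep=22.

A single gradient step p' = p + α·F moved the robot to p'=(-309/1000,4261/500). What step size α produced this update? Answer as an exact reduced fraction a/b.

F_att = 3/4·(g−p) = 3/4·(-5,-20) = (-3.7500,-15.0000)
o1: d²=313 > ρ²=61 → inactive
o2: d²=130 > ρ²=61 → inactive
o3: d²=10 ≤ ρ²=61; F_rep = 22·(3,1)/10² = (0.6600,0.2200)
o4: d²=445 > ρ²=61 → inactive
F = F_att + ΣF_rep = (-3.0900,-14.7800)
Δp = p'−p = (-0.3090,-1.4780); α = Δx/Fx = (-309/1000) / (-309/100) = 1/10
check: Δy/Fy = (-739/500) / (-739/50) = 1/10 ✓

α = 1/10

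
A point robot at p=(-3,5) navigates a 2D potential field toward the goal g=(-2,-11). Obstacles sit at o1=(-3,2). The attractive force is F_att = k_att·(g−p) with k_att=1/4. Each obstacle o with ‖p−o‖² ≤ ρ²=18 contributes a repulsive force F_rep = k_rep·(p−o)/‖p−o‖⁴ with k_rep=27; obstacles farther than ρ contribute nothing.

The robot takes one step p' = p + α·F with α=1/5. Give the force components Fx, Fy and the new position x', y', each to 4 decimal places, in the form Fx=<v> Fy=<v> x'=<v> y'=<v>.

Fx=0.2500 Fy=-3.0000 x'=-2.9500 y'=4.4000

F_att = 1/4·(g−p) = 1/4·(1,-16) = (0.2500,-4.0000)
o1: d²=9 ≤ ρ²=18; F_rep = 27·(0,3)/9² = (0.0000,1.0000)
F = F_att + ΣF_rep = (0.2500,-3.0000)
p' = p + 1/5·F = (-2.9500,4.4000)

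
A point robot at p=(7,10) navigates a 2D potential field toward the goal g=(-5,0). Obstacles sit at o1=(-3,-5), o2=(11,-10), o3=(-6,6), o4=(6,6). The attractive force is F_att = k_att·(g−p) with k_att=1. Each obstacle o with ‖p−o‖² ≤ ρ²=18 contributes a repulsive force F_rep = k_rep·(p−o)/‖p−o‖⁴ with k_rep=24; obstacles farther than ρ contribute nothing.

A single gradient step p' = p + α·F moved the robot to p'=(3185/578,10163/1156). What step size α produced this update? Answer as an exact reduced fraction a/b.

α = 1/8

F_att = 1·(g−p) = 1·(-12,-10) = (-12.0000,-10.0000)
o1: d²=325 > ρ²=18 → inactive
o2: d²=416 > ρ²=18 → inactive
o3: d²=185 > ρ²=18 → inactive
o4: d²=17 ≤ ρ²=18; F_rep = 24·(1,4)/17² = (0.0830,0.3322)
F = F_att + ΣF_rep = (-11.9170,-9.6678)
Δp = p'−p = (-1.4896,-1.2085); α = Δx/Fx = (-861/578) / (-3444/289) = 1/8
check: Δy/Fy = (-1397/1156) / (-2794/289) = 1/8 ✓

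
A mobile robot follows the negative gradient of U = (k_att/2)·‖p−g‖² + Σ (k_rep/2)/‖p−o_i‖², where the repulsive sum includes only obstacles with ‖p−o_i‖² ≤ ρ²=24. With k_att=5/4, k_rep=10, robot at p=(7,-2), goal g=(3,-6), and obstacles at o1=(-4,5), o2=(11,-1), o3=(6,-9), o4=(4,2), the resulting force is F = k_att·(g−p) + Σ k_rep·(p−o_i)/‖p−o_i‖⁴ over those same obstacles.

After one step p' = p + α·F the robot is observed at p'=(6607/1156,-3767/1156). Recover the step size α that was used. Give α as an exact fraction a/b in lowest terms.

F_att = 5/4·(g−p) = 5/4·(-4,-4) = (-5.0000,-5.0000)
o1: d²=170 > ρ²=24 → inactive
o2: d²=17 ≤ ρ²=24; F_rep = 10·(-4,-1)/17² = (-0.1384,-0.0346)
o3: d²=50 > ρ²=24 → inactive
o4: d²=25 > ρ²=24 → inactive
F = F_att + ΣF_rep = (-5.1384,-5.0346)
Δp = p'−p = (-1.2846,-1.2587); α = Δx/Fx = (-1485/1156) / (-1485/289) = 1/4
check: Δy/Fy = (-1455/1156) / (-1455/289) = 1/4 ✓

α = 1/4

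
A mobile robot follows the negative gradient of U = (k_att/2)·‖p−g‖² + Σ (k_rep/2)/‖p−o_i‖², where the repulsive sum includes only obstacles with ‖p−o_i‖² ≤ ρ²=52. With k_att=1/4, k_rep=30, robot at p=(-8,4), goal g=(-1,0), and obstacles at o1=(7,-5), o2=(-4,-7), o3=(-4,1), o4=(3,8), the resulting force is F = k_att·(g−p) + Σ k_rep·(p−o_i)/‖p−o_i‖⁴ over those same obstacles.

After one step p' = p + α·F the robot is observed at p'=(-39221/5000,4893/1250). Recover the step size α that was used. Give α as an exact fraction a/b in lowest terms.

α = 1/10

F_att = 1/4·(g−p) = 1/4·(7,-4) = (1.7500,-1.0000)
o1: d²=306 > ρ²=52 → inactive
o2: d²=137 > ρ²=52 → inactive
o3: d²=25 ≤ ρ²=52; F_rep = 30·(-4,3)/25² = (-0.1920,0.1440)
o4: d²=137 > ρ²=52 → inactive
F = F_att + ΣF_rep = (1.5580,-0.8560)
Δp = p'−p = (0.1558,-0.0856); α = Δx/Fx = (779/5000) / (779/500) = 1/10
check: Δy/Fy = (-107/1250) / (-107/125) = 1/10 ✓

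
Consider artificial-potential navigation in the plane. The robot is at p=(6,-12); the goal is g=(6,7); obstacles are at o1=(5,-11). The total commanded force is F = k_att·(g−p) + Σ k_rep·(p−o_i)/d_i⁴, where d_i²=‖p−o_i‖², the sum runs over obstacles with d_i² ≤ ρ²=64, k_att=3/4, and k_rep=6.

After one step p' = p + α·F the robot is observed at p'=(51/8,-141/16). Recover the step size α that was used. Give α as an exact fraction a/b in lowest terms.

α = 1/4

F_att = 3/4·(g−p) = 3/4·(0,19) = (0.0000,14.2500)
o1: d²=2 ≤ ρ²=64; F_rep = 6·(1,-1)/2² = (1.5000,-1.5000)
F = F_att + ΣF_rep = (1.5000,12.7500)
Δp = p'−p = (0.3750,3.1875); α = Δx/Fx = (3/8) / (3/2) = 1/4
check: Δy/Fy = (51/16) / (51/4) = 1/4 ✓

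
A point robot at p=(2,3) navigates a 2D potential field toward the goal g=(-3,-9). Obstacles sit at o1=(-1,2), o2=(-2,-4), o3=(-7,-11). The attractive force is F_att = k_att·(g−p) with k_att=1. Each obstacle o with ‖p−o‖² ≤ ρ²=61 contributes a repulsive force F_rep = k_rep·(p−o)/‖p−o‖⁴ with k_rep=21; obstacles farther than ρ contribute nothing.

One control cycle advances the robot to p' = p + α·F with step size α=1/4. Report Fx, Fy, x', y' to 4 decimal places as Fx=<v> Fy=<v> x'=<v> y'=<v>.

F_att = 1·(g−p) = 1·(-5,-12) = (-5.0000,-12.0000)
o1: d²=10 ≤ ρ²=61; F_rep = 21·(3,1)/10² = (0.6300,0.2100)
o2: d²=65 > ρ²=61 → inactive
o3: d²=277 > ρ²=61 → inactive
F = F_att + ΣF_rep = (-4.3700,-11.7900)
p' = p + 1/4·F = (0.9075,0.0525)

Fx=-4.3700 Fy=-11.7900 x'=0.9075 y'=0.0525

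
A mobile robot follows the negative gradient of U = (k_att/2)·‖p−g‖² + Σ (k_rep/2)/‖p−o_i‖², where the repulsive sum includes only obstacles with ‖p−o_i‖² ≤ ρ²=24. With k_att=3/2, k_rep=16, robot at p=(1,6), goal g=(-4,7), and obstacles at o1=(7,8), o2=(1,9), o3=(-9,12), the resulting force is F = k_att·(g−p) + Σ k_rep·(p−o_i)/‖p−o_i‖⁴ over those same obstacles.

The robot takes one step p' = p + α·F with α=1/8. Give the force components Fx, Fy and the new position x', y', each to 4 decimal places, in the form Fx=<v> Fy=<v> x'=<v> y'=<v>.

F_att = 3/2·(g−p) = 3/2·(-5,1) = (-7.5000,1.5000)
o1: d²=40 > ρ²=24 → inactive
o2: d²=9 ≤ ρ²=24; F_rep = 16·(0,-3)/9² = (0.0000,-0.5926)
o3: d²=136 > ρ²=24 → inactive
F = F_att + ΣF_rep = (-7.5000,0.9074)
p' = p + 1/8·F = (0.0625,6.1134)

Fx=-7.5000 Fy=0.9074 x'=0.0625 y'=6.1134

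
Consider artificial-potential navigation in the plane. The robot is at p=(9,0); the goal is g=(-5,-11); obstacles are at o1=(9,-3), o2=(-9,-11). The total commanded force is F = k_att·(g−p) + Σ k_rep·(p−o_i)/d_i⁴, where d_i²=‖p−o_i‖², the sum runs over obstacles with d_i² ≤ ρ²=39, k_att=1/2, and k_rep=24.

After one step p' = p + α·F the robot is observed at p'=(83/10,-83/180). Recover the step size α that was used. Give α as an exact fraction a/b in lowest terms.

α = 1/10

F_att = 1/2·(g−p) = 1/2·(-14,-11) = (-7.0000,-5.5000)
o1: d²=9 ≤ ρ²=39; F_rep = 24·(0,3)/9² = (0.0000,0.8889)
o2: d²=445 > ρ²=39 → inactive
F = F_att + ΣF_rep = (-7.0000,-4.6111)
Δp = p'−p = (-0.7000,-0.4611); α = Δx/Fx = (-7/10) / (-7) = 1/10
check: Δy/Fy = (-83/180) / (-83/18) = 1/10 ✓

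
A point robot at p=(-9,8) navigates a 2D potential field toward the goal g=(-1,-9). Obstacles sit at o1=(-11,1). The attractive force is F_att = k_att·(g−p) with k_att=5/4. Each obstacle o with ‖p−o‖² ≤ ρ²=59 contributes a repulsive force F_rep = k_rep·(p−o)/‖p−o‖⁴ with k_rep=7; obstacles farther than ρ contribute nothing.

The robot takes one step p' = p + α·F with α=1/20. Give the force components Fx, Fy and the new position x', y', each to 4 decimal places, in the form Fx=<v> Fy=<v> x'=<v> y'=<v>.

Fx=10.0050 Fy=-21.2326 x'=-8.4998 y'=6.9384

F_att = 5/4·(g−p) = 5/4·(8,-17) = (10.0000,-21.2500)
o1: d²=53 ≤ ρ²=59; F_rep = 7·(2,7)/53² = (0.0050,0.0174)
F = F_att + ΣF_rep = (10.0050,-21.2326)
p' = p + 1/20·F = (-8.4998,6.9384)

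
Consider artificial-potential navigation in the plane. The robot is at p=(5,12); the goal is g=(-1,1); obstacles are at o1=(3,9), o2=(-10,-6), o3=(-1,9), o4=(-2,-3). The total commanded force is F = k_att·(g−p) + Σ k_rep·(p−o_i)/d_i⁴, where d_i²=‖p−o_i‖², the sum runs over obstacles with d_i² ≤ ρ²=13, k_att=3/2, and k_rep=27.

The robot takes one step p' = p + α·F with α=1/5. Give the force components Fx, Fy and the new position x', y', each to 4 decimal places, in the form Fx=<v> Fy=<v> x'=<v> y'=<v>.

F_att = 3/2·(g−p) = 3/2·(-6,-11) = (-9.0000,-16.5000)
o1: d²=13 ≤ ρ²=13; F_rep = 27·(2,3)/13² = (0.3195,0.4793)
o2: d²=549 > ρ²=13 → inactive
o3: d²=45 > ρ²=13 → inactive
o4: d²=274 > ρ²=13 → inactive
F = F_att + ΣF_rep = (-8.6805,-16.0207)
p' = p + 1/5·F = (3.2639,8.7959)

Fx=-8.6805 Fy=-16.0207 x'=3.2639 y'=8.7959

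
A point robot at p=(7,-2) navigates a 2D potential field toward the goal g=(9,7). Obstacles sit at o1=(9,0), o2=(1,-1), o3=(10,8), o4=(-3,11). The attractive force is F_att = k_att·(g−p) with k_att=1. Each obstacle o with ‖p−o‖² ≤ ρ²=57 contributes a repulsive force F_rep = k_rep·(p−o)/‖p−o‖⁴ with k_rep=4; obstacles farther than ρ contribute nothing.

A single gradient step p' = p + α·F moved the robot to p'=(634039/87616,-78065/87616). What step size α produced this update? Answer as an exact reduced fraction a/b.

α = 1/8

F_att = 1·(g−p) = 1·(2,9) = (2.0000,9.0000)
o1: d²=8 ≤ ρ²=57; F_rep = 4·(-2,-2)/8² = (-0.1250,-0.1250)
o2: d²=37 ≤ ρ²=57; F_rep = 4·(6,-1)/37² = (0.0175,-0.0029)
o3: d²=109 > ρ²=57 → inactive
o4: d²=269 > ρ²=57 → inactive
F = F_att + ΣF_rep = (1.8925,8.8721)
Δp = p'−p = (0.2366,1.1090); α = Δx/Fx = (20727/87616) / (20727/10952) = 1/8
check: Δy/Fy = (97167/87616) / (97167/10952) = 1/8 ✓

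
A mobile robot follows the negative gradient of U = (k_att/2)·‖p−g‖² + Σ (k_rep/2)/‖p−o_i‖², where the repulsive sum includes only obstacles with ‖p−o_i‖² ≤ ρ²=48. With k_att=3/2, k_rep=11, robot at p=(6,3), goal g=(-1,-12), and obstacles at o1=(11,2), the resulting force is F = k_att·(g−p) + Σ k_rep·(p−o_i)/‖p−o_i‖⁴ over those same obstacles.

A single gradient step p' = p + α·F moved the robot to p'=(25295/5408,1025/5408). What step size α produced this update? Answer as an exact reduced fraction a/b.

α = 1/8

F_att = 3/2·(g−p) = 3/2·(-7,-15) = (-10.5000,-22.5000)
o1: d²=26 ≤ ρ²=48; F_rep = 11·(-5,1)/26² = (-0.0814,0.0163)
F = F_att + ΣF_rep = (-10.5814,-22.4837)
Δp = p'−p = (-1.3227,-2.8105); α = Δx/Fx = (-7153/5408) / (-7153/676) = 1/8
check: Δy/Fy = (-15199/5408) / (-15199/676) = 1/8 ✓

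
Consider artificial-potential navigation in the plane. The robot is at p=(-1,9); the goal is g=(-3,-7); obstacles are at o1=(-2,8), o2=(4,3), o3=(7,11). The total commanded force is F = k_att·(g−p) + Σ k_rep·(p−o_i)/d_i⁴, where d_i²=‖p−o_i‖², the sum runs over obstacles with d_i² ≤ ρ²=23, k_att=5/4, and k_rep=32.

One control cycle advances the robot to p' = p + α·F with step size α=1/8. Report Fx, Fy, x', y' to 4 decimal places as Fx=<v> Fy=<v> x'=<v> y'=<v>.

Fx=5.5000 Fy=-12.0000 x'=-0.3125 y'=7.5000

F_att = 5/4·(g−p) = 5/4·(-2,-16) = (-2.5000,-20.0000)
o1: d²=2 ≤ ρ²=23; F_rep = 32·(1,1)/2² = (8.0000,8.0000)
o2: d²=61 > ρ²=23 → inactive
o3: d²=68 > ρ²=23 → inactive
F = F_att + ΣF_rep = (5.5000,-12.0000)
p' = p + 1/8·F = (-0.3125,7.5000)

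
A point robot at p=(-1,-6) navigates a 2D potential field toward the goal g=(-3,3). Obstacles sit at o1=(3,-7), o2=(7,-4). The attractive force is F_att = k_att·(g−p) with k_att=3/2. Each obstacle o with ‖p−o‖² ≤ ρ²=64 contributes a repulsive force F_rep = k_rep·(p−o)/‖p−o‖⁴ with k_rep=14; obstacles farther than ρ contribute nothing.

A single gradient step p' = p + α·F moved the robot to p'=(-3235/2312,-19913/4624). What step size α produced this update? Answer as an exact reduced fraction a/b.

F_att = 3/2·(g−p) = 3/2·(-2,9) = (-3.0000,13.5000)
o1: d²=17 ≤ ρ²=64; F_rep = 14·(-4,1)/17² = (-0.1938,0.0484)
o2: d²=68 > ρ²=64 → inactive
F = F_att + ΣF_rep = (-3.1938,13.5484)
Δp = p'−p = (-0.3992,1.6936); α = Δx/Fx = (-923/2312) / (-923/289) = 1/8
check: Δy/Fy = (7831/4624) / (7831/578) = 1/8 ✓

α = 1/8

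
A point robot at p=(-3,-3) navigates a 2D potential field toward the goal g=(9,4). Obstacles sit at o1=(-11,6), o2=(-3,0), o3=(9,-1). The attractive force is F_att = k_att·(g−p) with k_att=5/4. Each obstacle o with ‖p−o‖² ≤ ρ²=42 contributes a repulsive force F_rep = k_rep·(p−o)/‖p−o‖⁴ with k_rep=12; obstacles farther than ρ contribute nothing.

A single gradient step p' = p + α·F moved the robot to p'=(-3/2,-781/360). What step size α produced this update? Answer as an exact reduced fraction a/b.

α = 1/10

F_att = 5/4·(g−p) = 5/4·(12,7) = (15.0000,8.7500)
o1: d²=145 > ρ²=42 → inactive
o2: d²=9 ≤ ρ²=42; F_rep = 12·(0,-3)/9² = (0.0000,-0.4444)
o3: d²=148 > ρ²=42 → inactive
F = F_att + ΣF_rep = (15.0000,8.3056)
Δp = p'−p = (1.5000,0.8306); α = Δx/Fx = (3/2) / (15) = 1/10
check: Δy/Fy = (299/360) / (299/36) = 1/10 ✓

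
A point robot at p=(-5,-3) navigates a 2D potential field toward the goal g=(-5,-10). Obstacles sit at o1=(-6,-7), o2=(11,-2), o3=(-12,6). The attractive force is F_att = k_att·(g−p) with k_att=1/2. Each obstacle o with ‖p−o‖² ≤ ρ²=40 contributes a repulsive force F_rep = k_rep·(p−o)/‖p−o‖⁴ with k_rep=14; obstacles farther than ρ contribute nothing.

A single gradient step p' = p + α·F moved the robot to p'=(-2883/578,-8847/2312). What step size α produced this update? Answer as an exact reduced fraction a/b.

α = 1/4

F_att = 1/2·(g−p) = 1/2·(0,-7) = (0.0000,-3.5000)
o1: d²=17 ≤ ρ²=40; F_rep = 14·(1,4)/17² = (0.0484,0.1938)
o2: d²=257 > ρ²=40 → inactive
o3: d²=130 > ρ²=40 → inactive
F = F_att + ΣF_rep = (0.0484,-3.3062)
Δp = p'−p = (0.0121,-0.8266); α = Δx/Fx = (7/578) / (14/289) = 1/4
check: Δy/Fy = (-1911/2312) / (-1911/578) = 1/4 ✓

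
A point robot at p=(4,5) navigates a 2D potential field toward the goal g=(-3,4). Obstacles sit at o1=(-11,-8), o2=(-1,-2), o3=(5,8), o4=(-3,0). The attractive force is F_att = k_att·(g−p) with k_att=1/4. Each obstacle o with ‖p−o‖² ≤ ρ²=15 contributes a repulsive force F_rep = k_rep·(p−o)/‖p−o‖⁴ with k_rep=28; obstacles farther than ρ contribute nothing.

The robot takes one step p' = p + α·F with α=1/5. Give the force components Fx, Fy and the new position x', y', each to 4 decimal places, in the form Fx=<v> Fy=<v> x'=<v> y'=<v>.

F_att = 1/4·(g−p) = 1/4·(-7,-1) = (-1.7500,-0.2500)
o1: d²=394 > ρ²=15 → inactive
o2: d²=74 > ρ²=15 → inactive
o3: d²=10 ≤ ρ²=15; F_rep = 28·(-1,-3)/10² = (-0.2800,-0.8400)
o4: d²=74 > ρ²=15 → inactive
F = F_att + ΣF_rep = (-2.0300,-1.0900)
p' = p + 1/5·F = (3.5940,4.7820)

Fx=-2.0300 Fy=-1.0900 x'=3.5940 y'=4.7820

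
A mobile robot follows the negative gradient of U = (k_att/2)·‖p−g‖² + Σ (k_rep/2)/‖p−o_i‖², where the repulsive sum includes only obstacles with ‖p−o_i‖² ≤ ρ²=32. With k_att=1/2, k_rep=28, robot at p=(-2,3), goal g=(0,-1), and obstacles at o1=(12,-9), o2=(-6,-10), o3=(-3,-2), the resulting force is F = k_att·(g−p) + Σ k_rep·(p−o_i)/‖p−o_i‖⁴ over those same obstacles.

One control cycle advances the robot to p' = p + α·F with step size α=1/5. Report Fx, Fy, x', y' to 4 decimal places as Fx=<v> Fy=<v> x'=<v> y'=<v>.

Fx=1.0414 Fy=-1.7929 x'=-1.7917 y'=2.6414

F_att = 1/2·(g−p) = 1/2·(2,-4) = (1.0000,-2.0000)
o1: d²=340 > ρ²=32 → inactive
o2: d²=185 > ρ²=32 → inactive
o3: d²=26 ≤ ρ²=32; F_rep = 28·(1,5)/26² = (0.0414,0.2071)
F = F_att + ΣF_rep = (1.0414,-1.7929)
p' = p + 1/5·F = (-1.7917,2.6414)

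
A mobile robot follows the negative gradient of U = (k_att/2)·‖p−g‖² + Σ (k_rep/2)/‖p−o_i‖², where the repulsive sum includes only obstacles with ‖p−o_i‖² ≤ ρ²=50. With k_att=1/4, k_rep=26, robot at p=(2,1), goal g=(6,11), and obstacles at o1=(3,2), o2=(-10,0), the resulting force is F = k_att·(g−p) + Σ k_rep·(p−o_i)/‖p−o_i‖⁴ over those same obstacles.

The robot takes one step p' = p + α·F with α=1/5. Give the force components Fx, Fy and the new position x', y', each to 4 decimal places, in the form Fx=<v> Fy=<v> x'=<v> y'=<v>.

F_att = 1/4·(g−p) = 1/4·(4,10) = (1.0000,2.5000)
o1: d²=2 ≤ ρ²=50; F_rep = 26·(-1,-1)/2² = (-6.5000,-6.5000)
o2: d²=145 > ρ²=50 → inactive
F = F_att + ΣF_rep = (-5.5000,-4.0000)
p' = p + 1/5·F = (0.9000,0.2000)

Fx=-5.5000 Fy=-4.0000 x'=0.9000 y'=0.2000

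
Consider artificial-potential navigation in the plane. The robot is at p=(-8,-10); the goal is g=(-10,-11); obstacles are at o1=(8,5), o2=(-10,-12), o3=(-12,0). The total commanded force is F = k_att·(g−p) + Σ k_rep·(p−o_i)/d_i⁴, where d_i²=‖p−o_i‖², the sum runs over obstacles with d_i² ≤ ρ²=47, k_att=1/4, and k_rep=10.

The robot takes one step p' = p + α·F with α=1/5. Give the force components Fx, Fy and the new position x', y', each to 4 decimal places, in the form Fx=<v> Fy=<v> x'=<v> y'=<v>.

Fx=-0.1875 Fy=0.0625 x'=-8.0375 y'=-9.9875

F_att = 1/4·(g−p) = 1/4·(-2,-1) = (-0.5000,-0.2500)
o1: d²=481 > ρ²=47 → inactive
o2: d²=8 ≤ ρ²=47; F_rep = 10·(2,2)/8² = (0.3125,0.3125)
o3: d²=116 > ρ²=47 → inactive
F = F_att + ΣF_rep = (-0.1875,0.0625)
p' = p + 1/5·F = (-8.0375,-9.9875)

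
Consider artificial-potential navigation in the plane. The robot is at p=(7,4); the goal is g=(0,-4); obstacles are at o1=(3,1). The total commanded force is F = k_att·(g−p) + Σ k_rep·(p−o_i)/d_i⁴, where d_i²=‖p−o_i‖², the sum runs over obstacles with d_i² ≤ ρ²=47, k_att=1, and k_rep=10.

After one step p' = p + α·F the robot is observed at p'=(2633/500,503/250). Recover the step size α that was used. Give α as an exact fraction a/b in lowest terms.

α = 1/4

F_att = 1·(g−p) = 1·(-7,-8) = (-7.0000,-8.0000)
o1: d²=25 ≤ ρ²=47; F_rep = 10·(4,3)/25² = (0.0640,0.0480)
F = F_att + ΣF_rep = (-6.9360,-7.9520)
Δp = p'−p = (-1.7340,-1.9880); α = Δx/Fx = (-867/500) / (-867/125) = 1/4
check: Δy/Fy = (-497/250) / (-994/125) = 1/4 ✓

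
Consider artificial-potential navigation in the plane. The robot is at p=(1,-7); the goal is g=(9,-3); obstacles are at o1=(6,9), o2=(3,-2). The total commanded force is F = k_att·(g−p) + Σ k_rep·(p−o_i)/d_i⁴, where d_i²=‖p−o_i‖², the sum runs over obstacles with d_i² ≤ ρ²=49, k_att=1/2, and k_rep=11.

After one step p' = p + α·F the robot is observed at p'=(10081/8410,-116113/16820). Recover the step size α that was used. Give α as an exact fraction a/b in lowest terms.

α = 1/20

F_att = 1/2·(g−p) = 1/2·(8,4) = (4.0000,2.0000)
o1: d²=281 > ρ²=49 → inactive
o2: d²=29 ≤ ρ²=49; F_rep = 11·(-2,-5)/29² = (-0.0262,-0.0654)
F = F_att + ΣF_rep = (3.9738,1.9346)
Δp = p'−p = (0.1987,0.0967); α = Δx/Fx = (1671/8410) / (3342/841) = 1/20
check: Δy/Fy = (1627/16820) / (1627/841) = 1/20 ✓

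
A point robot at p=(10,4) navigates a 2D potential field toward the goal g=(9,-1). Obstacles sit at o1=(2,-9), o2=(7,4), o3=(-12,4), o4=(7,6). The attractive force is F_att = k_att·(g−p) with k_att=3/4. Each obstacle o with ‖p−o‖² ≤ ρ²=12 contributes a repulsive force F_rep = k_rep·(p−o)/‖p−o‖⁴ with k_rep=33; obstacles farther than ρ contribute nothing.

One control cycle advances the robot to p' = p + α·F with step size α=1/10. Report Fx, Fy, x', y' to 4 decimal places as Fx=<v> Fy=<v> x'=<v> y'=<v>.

Fx=0.4722 Fy=-3.7500 x'=10.0472 y'=3.6250

F_att = 3/4·(g−p) = 3/4·(-1,-5) = (-0.7500,-3.7500)
o1: d²=233 > ρ²=12 → inactive
o2: d²=9 ≤ ρ²=12; F_rep = 33·(3,0)/9² = (1.2222,0.0000)
o3: d²=484 > ρ²=12 → inactive
o4: d²=13 > ρ²=12 → inactive
F = F_att + ΣF_rep = (0.4722,-3.7500)
p' = p + 1/10·F = (10.0472,3.6250)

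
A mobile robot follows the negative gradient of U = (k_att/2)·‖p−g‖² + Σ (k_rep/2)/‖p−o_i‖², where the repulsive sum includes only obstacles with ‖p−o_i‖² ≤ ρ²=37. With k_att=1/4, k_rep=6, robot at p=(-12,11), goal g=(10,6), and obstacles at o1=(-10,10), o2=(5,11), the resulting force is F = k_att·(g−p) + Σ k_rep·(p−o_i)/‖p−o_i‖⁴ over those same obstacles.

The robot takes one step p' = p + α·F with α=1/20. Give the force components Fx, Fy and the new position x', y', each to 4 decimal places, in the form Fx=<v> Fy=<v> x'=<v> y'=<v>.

F_att = 1/4·(g−p) = 1/4·(22,-5) = (5.5000,-1.2500)
o1: d²=5 ≤ ρ²=37; F_rep = 6·(-2,1)/5² = (-0.4800,0.2400)
o2: d²=289 > ρ²=37 → inactive
F = F_att + ΣF_rep = (5.0200,-1.0100)
p' = p + 1/20·F = (-11.7490,10.9495)

Fx=5.0200 Fy=-1.0100 x'=-11.7490 y'=10.9495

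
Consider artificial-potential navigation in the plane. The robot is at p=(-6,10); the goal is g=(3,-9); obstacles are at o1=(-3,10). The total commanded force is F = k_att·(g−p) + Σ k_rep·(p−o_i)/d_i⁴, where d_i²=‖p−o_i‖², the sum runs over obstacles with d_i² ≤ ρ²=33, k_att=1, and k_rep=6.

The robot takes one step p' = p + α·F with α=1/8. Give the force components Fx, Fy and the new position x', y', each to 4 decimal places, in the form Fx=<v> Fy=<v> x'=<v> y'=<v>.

Fx=8.7778 Fy=-19.0000 x'=-4.9028 y'=7.6250

F_att = 1·(g−p) = 1·(9,-19) = (9.0000,-19.0000)
o1: d²=9 ≤ ρ²=33; F_rep = 6·(-3,0)/9² = (-0.2222,0.0000)
F = F_att + ΣF_rep = (8.7778,-19.0000)
p' = p + 1/8·F = (-4.9028,7.6250)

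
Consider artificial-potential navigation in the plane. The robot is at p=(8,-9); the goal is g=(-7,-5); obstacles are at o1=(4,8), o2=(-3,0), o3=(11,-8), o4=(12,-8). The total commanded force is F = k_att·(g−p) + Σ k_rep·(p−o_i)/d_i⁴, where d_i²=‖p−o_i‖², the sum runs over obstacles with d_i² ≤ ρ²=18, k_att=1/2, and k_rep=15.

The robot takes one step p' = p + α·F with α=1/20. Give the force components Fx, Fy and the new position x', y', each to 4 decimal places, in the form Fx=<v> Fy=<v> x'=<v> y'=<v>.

F_att = 1/2·(g−p) = 1/2·(-15,4) = (-7.5000,2.0000)
o1: d²=305 > ρ²=18 → inactive
o2: d²=202 > ρ²=18 → inactive
o3: d²=10 ≤ ρ²=18; F_rep = 15·(-3,-1)/10² = (-0.4500,-0.1500)
o4: d²=17 ≤ ρ²=18; F_rep = 15·(-4,-1)/17² = (-0.2076,-0.0519)
F = F_att + ΣF_rep = (-8.1576,1.7981)
p' = p + 1/20·F = (7.5921,-8.9101)

Fx=-8.1576 Fy=1.7981 x'=7.5921 y'=-8.9101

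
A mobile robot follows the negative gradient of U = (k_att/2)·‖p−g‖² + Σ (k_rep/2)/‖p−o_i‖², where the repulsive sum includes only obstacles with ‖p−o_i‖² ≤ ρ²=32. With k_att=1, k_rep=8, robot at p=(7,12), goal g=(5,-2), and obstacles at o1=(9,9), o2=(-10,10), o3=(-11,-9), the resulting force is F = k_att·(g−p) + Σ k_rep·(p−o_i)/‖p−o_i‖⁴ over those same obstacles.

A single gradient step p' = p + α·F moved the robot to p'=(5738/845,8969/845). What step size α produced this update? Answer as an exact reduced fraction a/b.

α = 1/10

F_att = 1·(g−p) = 1·(-2,-14) = (-2.0000,-14.0000)
o1: d²=13 ≤ ρ²=32; F_rep = 8·(-2,3)/13² = (-0.0947,0.1420)
o2: d²=293 > ρ²=32 → inactive
o3: d²=765 > ρ²=32 → inactive
F = F_att + ΣF_rep = (-2.0947,-13.8580)
Δp = p'−p = (-0.2095,-1.3858); α = Δx/Fx = (-177/845) / (-354/169) = 1/10
check: Δy/Fy = (-1171/845) / (-2342/169) = 1/10 ✓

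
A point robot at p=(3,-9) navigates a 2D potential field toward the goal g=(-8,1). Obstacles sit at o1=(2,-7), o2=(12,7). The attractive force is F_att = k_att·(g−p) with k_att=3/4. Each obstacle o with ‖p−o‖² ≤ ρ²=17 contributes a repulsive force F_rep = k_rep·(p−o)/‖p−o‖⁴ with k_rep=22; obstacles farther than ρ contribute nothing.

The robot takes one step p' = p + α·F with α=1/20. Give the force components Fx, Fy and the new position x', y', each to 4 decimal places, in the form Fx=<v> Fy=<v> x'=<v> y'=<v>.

F_att = 3/4·(g−p) = 3/4·(-11,10) = (-8.2500,7.5000)
o1: d²=5 ≤ ρ²=17; F_rep = 22·(1,-2)/5² = (0.8800,-1.7600)
o2: d²=337 > ρ²=17 → inactive
F = F_att + ΣF_rep = (-7.3700,5.7400)
p' = p + 1/20·F = (2.6315,-8.7130)

Fx=-7.3700 Fy=5.7400 x'=2.6315 y'=-8.7130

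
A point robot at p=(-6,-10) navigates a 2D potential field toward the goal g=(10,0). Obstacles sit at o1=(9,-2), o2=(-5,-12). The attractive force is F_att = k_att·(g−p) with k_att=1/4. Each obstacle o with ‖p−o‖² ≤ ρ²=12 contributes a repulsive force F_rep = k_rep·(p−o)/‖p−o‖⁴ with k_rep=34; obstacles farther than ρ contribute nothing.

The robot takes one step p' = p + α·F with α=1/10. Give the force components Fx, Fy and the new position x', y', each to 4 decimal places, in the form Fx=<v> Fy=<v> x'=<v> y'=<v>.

Fx=2.6400 Fy=5.2200 x'=-5.7360 y'=-9.4780

F_att = 1/4·(g−p) = 1/4·(16,10) = (4.0000,2.5000)
o1: d²=289 > ρ²=12 → inactive
o2: d²=5 ≤ ρ²=12; F_rep = 34·(-1,2)/5² = (-1.3600,2.7200)
F = F_att + ΣF_rep = (2.6400,5.2200)
p' = p + 1/10·F = (-5.7360,-9.4780)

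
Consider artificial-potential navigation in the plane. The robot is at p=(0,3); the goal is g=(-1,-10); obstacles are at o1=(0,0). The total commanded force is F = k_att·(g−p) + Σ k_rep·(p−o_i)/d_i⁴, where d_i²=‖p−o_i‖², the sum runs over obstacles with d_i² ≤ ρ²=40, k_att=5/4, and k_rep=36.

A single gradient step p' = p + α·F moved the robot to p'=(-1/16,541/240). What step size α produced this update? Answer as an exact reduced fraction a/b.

α = 1/20

F_att = 5/4·(g−p) = 5/4·(-1,-13) = (-1.2500,-16.2500)
o1: d²=9 ≤ ρ²=40; F_rep = 36·(0,3)/9² = (0.0000,1.3333)
F = F_att + ΣF_rep = (-1.2500,-14.9167)
Δp = p'−p = (-0.0625,-0.7458); α = Δx/Fx = (-1/16) / (-5/4) = 1/20
check: Δy/Fy = (-179/240) / (-179/12) = 1/20 ✓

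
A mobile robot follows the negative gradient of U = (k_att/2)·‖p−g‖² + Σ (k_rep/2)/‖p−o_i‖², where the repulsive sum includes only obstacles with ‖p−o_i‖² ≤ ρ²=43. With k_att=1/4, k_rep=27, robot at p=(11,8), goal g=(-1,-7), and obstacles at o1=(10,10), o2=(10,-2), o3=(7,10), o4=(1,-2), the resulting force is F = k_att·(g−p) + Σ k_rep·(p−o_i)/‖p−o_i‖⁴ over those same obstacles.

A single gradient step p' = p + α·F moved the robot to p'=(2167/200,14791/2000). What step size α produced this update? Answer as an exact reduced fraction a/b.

F_att = 1/4·(g−p) = 1/4·(-12,-15) = (-3.0000,-3.7500)
o1: d²=5 ≤ ρ²=43; F_rep = 27·(1,-2)/5² = (1.0800,-2.1600)
o2: d²=101 > ρ²=43 → inactive
o3: d²=20 ≤ ρ²=43; F_rep = 27·(4,-2)/20² = (0.2700,-0.1350)
o4: d²=200 > ρ²=43 → inactive
F = F_att + ΣF_rep = (-1.6500,-6.0450)
Δp = p'−p = (-0.1650,-0.6045); α = Δx/Fx = (-33/200) / (-33/20) = 1/10
check: Δy/Fy = (-1209/2000) / (-1209/200) = 1/10 ✓

α = 1/10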